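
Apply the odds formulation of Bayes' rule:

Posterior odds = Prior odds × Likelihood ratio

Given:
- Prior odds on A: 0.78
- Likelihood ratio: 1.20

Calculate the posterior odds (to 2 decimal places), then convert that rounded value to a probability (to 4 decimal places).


Step 1: Calculate posterior odds
Posterior odds = Prior odds × LR
               = 0.78 × 1.20
               = 0.94

Step 2: Convert to probability
P(A|E) = Posterior odds / (1 + Posterior odds)
       = 0.94 / (1 + 0.94)
       = 0.94 / 1.94
       = 0.4845

The evidence increased P(A) from 0.4382 to 0.4845.


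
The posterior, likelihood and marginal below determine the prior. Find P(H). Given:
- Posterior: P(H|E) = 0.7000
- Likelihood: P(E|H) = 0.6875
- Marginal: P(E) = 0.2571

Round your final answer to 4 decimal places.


From Bayes' theorem: P(H|E) = P(E|H) × P(H) / P(E)

Rearranging for P(H):
P(H) = P(H|E) × P(E) / P(E|H)
     = 0.7000 × 0.2571 / 0.6875
     = 0.17997000 / 0.6875
     = 0.2618


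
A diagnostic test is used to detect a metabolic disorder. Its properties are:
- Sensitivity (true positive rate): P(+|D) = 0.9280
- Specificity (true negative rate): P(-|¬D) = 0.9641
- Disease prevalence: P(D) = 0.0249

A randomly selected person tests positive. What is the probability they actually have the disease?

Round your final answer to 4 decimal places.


Let D = has disease, + = positive test

Given:
- P(D) = 0.0249 (prevalence)
- P(+|D) = 0.9280 (sensitivity)
- P(-|¬D) = 0.9641 (specificity)
- P(+|¬D) = 0.0359 (false positive rate = 1 - specificity)

Step 1: Find P(+)
P(+) = P(+|D)P(D) + P(+|¬D)P(¬D)
     = 0.9280 × 0.0249 + 0.0359 × 0.9751
     = 0.02310720 + 0.03500609
     = 0.05811329

Step 2: Apply Bayes' theorem for P(D|+)
P(D|+) = P(+|D)P(D) / P(+)
       = 0.02310720 / 0.05811329
       = 0.3976


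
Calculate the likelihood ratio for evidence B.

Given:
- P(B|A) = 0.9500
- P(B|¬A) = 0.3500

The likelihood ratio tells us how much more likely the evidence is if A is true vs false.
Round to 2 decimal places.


Likelihood Ratio (LR) = P(B|A) / P(B|¬A)

LR = 0.9500 / 0.3500
   = 2.71

The evidence is 2.71 times more likely if A is true than if A is false.
LR > 1, so observing B raises the odds in favor of A.


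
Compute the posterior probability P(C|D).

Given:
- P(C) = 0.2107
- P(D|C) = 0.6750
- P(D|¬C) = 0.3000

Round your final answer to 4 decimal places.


Bayes' theorem: P(C|D) = P(D|C) × P(C) / P(D)

Step 1: Calculate P(D) using law of total probability
P(D) = P(D|C)P(C) + P(D|¬C)P(¬C)
     = 0.6750 × 0.2107 + 0.3000 × 0.7893
     = 0.14222250 + 0.23679000
     = 0.37901250

Step 2: Apply Bayes' theorem
P(C|D) = P(D|C) × P(C) / P(D)
       = 0.14222250 / 0.37901250
       = 0.3752


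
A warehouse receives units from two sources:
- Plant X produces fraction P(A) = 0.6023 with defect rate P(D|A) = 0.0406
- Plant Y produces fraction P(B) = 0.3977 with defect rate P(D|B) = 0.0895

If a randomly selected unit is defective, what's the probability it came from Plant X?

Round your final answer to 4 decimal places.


Let A = from Plant X, D = defective

Given:
- P(A) = 0.6023, P(B) = 0.3977
- P(D|A) = 0.0406, P(D|B) = 0.0895

Step 1: Find P(D)
P(D) = P(D|A)P(A) + P(D|B)P(B)
     = 0.0406 × 0.6023 + 0.0895 × 0.3977
     = 0.02445338 + 0.03559415
     = 0.06004753

Step 2: Apply Bayes' theorem
P(A|D) = P(D|A)P(A) / P(D)
       = 0.02445338 / 0.06004753
       = 0.4072


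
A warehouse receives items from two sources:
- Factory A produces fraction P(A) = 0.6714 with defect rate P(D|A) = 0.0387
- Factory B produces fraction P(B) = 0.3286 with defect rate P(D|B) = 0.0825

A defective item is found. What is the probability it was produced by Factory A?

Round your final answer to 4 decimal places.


Let A = from Factory A, D = defective

Given:
- P(A) = 0.6714, P(B) = 0.3286
- P(D|A) = 0.0387, P(D|B) = 0.0825

Step 1: Find P(D)
P(D) = P(D|A)P(A) + P(D|B)P(B)
     = 0.0387 × 0.6714 + 0.0825 × 0.3286
     = 0.02598318 + 0.02710950
     = 0.05309268

Step 2: Apply Bayes' theorem
P(A|D) = P(D|A)P(A) / P(D)
       = 0.02598318 / 0.05309268
       = 0.4894


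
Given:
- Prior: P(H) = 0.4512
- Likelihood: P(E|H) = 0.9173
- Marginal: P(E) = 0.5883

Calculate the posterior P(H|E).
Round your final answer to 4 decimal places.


Using Bayes' theorem:

P(H|E) = P(E|H) × P(H) / P(E)
       = 0.9173 × 0.4512 / 0.5883
       = 0.41388576 / 0.5883
       = 0.7035

The evidence strengthens our belief in H.
Prior: 0.4512 → Posterior: 0.7035


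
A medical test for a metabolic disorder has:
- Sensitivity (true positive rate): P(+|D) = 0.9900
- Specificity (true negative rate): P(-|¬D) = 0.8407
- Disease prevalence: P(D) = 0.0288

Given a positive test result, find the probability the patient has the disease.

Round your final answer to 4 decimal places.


Let D = has disease, + = positive test

Given:
- P(D) = 0.0288 (prevalence)
- P(+|D) = 0.9900 (sensitivity)
- P(-|¬D) = 0.8407 (specificity)
- P(+|¬D) = 0.1593 (false positive rate = 1 - specificity)

Step 1: Find P(+)
P(+) = P(+|D)P(D) + P(+|¬D)P(¬D)
     = 0.9900 × 0.0288 + 0.1593 × 0.9712
     = 0.02851200 + 0.15471216
     = 0.18322416

Step 2: Apply Bayes' theorem for P(D|+)
P(D|+) = P(+|D)P(D) / P(+)
       = 0.02851200 / 0.18322416
       = 0.1556


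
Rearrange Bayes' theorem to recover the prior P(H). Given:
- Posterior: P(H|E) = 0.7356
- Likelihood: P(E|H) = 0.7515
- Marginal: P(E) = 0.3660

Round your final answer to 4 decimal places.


From Bayes' theorem: P(H|E) = P(E|H) × P(H) / P(E)

Rearranging for P(H):
P(H) = P(H|E) × P(E) / P(E|H)
     = 0.7356 × 0.3660 / 0.7515
     = 0.26922960 / 0.7515
     = 0.3583


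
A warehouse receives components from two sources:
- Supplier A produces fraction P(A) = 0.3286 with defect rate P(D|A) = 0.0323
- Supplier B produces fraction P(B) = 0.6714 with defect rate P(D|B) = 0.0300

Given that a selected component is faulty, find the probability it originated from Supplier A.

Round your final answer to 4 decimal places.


Let A = from Supplier A, D = faulty

Given:
- P(A) = 0.3286, P(B) = 0.6714
- P(D|A) = 0.0323, P(D|B) = 0.0300

Step 1: Find P(D)
P(D) = P(D|A)P(A) + P(D|B)P(B)
     = 0.0323 × 0.3286 + 0.0300 × 0.6714
     = 0.01061378 + 0.02014200
     = 0.03075578

Step 2: Apply Bayes' theorem
P(A|D) = P(D|A)P(A) / P(D)
       = 0.01061378 / 0.03075578
       = 0.3451


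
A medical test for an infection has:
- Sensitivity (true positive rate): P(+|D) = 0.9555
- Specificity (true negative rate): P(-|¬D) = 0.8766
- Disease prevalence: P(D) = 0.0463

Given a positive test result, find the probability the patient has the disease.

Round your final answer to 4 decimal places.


Let D = has disease, + = positive test

Given:
- P(D) = 0.0463 (prevalence)
- P(+|D) = 0.9555 (sensitivity)
- P(-|¬D) = 0.8766 (specificity)
- P(+|¬D) = 0.1234 (false positive rate = 1 - specificity)

Step 1: Find P(+)
P(+) = P(+|D)P(D) + P(+|¬D)P(¬D)
     = 0.9555 × 0.0463 + 0.1234 × 0.9537
     = 0.04423965 + 0.11768658
     = 0.16192623

Step 2: Apply Bayes' theorem for P(D|+)
P(D|+) = P(+|D)P(D) / P(+)
       = 0.04423965 / 0.16192623
       = 0.2732


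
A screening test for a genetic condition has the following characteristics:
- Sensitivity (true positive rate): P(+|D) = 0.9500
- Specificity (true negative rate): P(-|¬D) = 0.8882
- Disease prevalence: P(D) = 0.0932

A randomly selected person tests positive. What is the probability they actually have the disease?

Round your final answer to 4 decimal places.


Let D = has disease, + = positive test

Given:
- P(D) = 0.0932 (prevalence)
- P(+|D) = 0.9500 (sensitivity)
- P(-|¬D) = 0.8882 (specificity)
- P(+|¬D) = 0.1118 (false positive rate = 1 - specificity)

Step 1: Find P(+)
P(+) = P(+|D)P(D) + P(+|¬D)P(¬D)
     = 0.9500 × 0.0932 + 0.1118 × 0.9068
     = 0.08854000 + 0.10138024
     = 0.18992024

Step 2: Apply Bayes' theorem for P(D|+)
P(D|+) = P(+|D)P(D) / P(+)
       = 0.08854000 / 0.18992024
       = 0.4662


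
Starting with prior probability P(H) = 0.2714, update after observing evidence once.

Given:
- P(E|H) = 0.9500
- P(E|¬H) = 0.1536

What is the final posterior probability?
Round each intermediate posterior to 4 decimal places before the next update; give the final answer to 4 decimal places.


Sequential Bayesian updating:

Initial prior: P(H) = 0.2714

Update 1:
  P(E) = 0.9500 × 0.2714 + 0.1536 × 0.7286 = 0.25783000 + 0.11191296 = 0.36974296
  P(H|E) = 0.25783000 / 0.36974296 = 0.6973

Final posterior: 0.6973


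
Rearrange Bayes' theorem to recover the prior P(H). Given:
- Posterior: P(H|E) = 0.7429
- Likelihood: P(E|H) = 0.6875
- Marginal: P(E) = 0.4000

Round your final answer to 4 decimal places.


From Bayes' theorem: P(H|E) = P(E|H) × P(H) / P(E)

Rearranging for P(H):
P(H) = P(H|E) × P(E) / P(E|H)
     = 0.7429 × 0.4000 / 0.6875
     = 0.29716000 / 0.6875
     = 0.4322


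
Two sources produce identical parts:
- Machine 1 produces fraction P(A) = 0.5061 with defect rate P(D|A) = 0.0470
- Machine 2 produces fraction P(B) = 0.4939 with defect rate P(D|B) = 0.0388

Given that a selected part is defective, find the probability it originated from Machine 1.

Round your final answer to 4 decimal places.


Let A = from Machine 1, D = defective

Given:
- P(A) = 0.5061, P(B) = 0.4939
- P(D|A) = 0.0470, P(D|B) = 0.0388

Step 1: Find P(D)
P(D) = P(D|A)P(A) + P(D|B)P(B)
     = 0.0470 × 0.5061 + 0.0388 × 0.4939
     = 0.02378670 + 0.01916332
     = 0.04295002

Step 2: Apply Bayes' theorem
P(A|D) = P(D|A)P(A) / P(D)
       = 0.02378670 / 0.04295002
       = 0.5538


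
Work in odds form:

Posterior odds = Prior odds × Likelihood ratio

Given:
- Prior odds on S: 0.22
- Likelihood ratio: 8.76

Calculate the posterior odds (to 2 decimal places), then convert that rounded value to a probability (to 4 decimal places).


Step 1: Calculate posterior odds
Posterior odds = Prior odds × LR
               = 0.22 × 8.76
               = 1.93

Step 2: Convert to probability
P(S|E) = Posterior odds / (1 + Posterior odds)
       = 1.93 / (1 + 1.93)
       = 1.93 / 2.93
       = 0.6587

The evidence increased P(S) from 0.1803 to 0.6587.


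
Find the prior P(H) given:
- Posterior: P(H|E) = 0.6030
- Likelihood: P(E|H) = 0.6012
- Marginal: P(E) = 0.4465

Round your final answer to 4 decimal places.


From Bayes' theorem: P(H|E) = P(E|H) × P(H) / P(E)

Rearranging for P(H):
P(H) = P(H|E) × P(E) / P(E|H)
     = 0.6030 × 0.4465 / 0.6012
     = 0.26923950 / 0.6012
     = 0.4478


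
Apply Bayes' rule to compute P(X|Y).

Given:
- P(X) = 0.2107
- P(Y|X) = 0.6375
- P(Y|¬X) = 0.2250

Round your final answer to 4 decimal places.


Bayes' theorem: P(X|Y) = P(Y|X) × P(X) / P(Y)

Step 1: Calculate P(Y) using law of total probability
P(Y) = P(Y|X)P(X) + P(Y|¬X)P(¬X)
     = 0.6375 × 0.2107 + 0.2250 × 0.7893
     = 0.13432125 + 0.17759250
     = 0.31191375

Step 2: Apply Bayes' theorem
P(X|Y) = P(Y|X) × P(X) / P(Y)
       = 0.13432125 / 0.31191375
       = 0.4306


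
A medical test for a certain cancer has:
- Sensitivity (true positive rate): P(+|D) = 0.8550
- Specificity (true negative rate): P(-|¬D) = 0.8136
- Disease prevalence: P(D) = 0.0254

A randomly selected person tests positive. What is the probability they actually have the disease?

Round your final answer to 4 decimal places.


Let D = has disease, + = positive test

Given:
- P(D) = 0.0254 (prevalence)
- P(+|D) = 0.8550 (sensitivity)
- P(-|¬D) = 0.8136 (specificity)
- P(+|¬D) = 0.1864 (false positive rate = 1 - specificity)

Step 1: Find P(+)
P(+) = P(+|D)P(D) + P(+|¬D)P(¬D)
     = 0.8550 × 0.0254 + 0.1864 × 0.9746
     = 0.02171700 + 0.18166544
     = 0.20338244

Step 2: Apply Bayes' theorem for P(D|+)
P(D|+) = P(+|D)P(D) / P(+)
       = 0.02171700 / 0.20338244
       = 0.1068


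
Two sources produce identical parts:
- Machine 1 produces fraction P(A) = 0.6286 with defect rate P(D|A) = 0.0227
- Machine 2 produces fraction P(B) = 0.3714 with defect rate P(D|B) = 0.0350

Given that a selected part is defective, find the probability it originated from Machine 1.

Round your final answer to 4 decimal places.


Let A = from Machine 1, D = defective

Given:
- P(A) = 0.6286, P(B) = 0.3714
- P(D|A) = 0.0227, P(D|B) = 0.0350

Step 1: Find P(D)
P(D) = P(D|A)P(A) + P(D|B)P(B)
     = 0.0227 × 0.6286 + 0.0350 × 0.3714
     = 0.01426922 + 0.01299900
     = 0.02726822

Step 2: Apply Bayes' theorem
P(A|D) = P(D|A)P(A) / P(D)
       = 0.01426922 / 0.02726822
       = 0.5233


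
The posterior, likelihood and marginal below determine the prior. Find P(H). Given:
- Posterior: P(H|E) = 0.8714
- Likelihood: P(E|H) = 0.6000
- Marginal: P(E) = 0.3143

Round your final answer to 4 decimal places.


From Bayes' theorem: P(H|E) = P(E|H) × P(H) / P(E)

Rearranging for P(H):
P(H) = P(H|E) × P(E) / P(E|H)
     = 0.8714 × 0.3143 / 0.6000
     = 0.27388102 / 0.6000
     = 0.4565


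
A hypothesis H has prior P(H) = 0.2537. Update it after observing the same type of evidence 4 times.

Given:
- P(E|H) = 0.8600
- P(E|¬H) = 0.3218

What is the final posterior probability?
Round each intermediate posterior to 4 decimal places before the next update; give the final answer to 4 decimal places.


Sequential Bayesian updating:

Initial prior: P(H) = 0.2537

Update 1:
  P(E) = 0.8600 × 0.2537 + 0.3218 × 0.7463 = 0.21818200 + 0.24015934 = 0.45834134
  P(H|E) = 0.21818200 / 0.45834134 = 0.4760

Update 2:
  P(E) = 0.8600 × 0.4760 + 0.3218 × 0.5240 = 0.40936000 + 0.16862320 = 0.57798320
  P(H|E) = 0.40936000 / 0.57798320 = 0.7083

Update 3:
  P(E) = 0.8600 × 0.7083 + 0.3218 × 0.2917 = 0.60913800 + 0.09386906 = 0.70300706
  P(H|E) = 0.60913800 / 0.70300706 = 0.8665

Update 4:
  P(E) = 0.8600 × 0.8665 + 0.3218 × 0.1335 = 0.74519000 + 0.04296030 = 0.78815030
  P(H|E) = 0.74519000 / 0.78815030 = 0.9455

Final posterior: 0.9455


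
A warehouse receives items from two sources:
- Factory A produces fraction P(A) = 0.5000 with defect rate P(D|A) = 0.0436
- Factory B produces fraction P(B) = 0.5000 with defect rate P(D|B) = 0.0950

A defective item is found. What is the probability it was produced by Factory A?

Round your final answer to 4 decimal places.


Let A = from Factory A, D = defective

Given:
- P(A) = 0.5000, P(B) = 0.5000
- P(D|A) = 0.0436, P(D|B) = 0.0950

Step 1: Find P(D)
P(D) = P(D|A)P(A) + P(D|B)P(B)
     = 0.0436 × 0.5000 + 0.0950 × 0.5000
     = 0.02180000 + 0.04750000
     = 0.06930000

Step 2: Apply Bayes' theorem
P(A|D) = P(D|A)P(A) / P(D)
       = 0.02180000 / 0.06930000
       = 0.3146


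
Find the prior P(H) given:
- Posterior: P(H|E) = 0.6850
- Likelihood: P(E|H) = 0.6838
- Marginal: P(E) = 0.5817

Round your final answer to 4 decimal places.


From Bayes' theorem: P(H|E) = P(E|H) × P(H) / P(E)

Rearranging for P(H):
P(H) = P(H|E) × P(E) / P(E|H)
     = 0.6850 × 0.5817 / 0.6838
     = 0.39846450 / 0.6838
     = 0.5827


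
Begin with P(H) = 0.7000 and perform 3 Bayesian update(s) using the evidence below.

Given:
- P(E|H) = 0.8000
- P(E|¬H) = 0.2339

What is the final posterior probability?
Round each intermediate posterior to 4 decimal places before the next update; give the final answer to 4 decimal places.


Sequential Bayesian updating:

Initial prior: P(H) = 0.7000

Update 1:
  P(E) = 0.8000 × 0.7000 + 0.2339 × 0.3000 = 0.56000000 + 0.07017000 = 0.63017000
  P(H|E) = 0.56000000 / 0.63017000 = 0.8886

Update 2:
  P(E) = 0.8000 × 0.8886 + 0.2339 × 0.1114 = 0.71088000 + 0.02605646 = 0.73693646
  P(H|E) = 0.71088000 / 0.73693646 = 0.9646

Update 3:
  P(E) = 0.8000 × 0.9646 + 0.2339 × 0.0354 = 0.77168000 + 0.00828006 = 0.77996006
  P(H|E) = 0.77168000 / 0.77996006 = 0.9894

Final posterior: 0.9894


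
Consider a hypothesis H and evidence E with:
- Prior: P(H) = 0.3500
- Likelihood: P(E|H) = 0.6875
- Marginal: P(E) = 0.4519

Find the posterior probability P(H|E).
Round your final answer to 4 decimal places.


Using Bayes' theorem:

P(H|E) = P(E|H) × P(H) / P(E)
       = 0.6875 × 0.3500 / 0.4519
       = 0.24062500 / 0.4519
       = 0.5325

The evidence strengthens our belief in H.
Prior: 0.3500 → Posterior: 0.5325


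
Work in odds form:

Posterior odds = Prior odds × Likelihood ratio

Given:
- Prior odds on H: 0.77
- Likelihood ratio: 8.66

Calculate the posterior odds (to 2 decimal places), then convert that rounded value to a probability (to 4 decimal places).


Step 1: Calculate posterior odds
Posterior odds = Prior odds × LR
               = 0.77 × 8.66
               = 6.67

Step 2: Convert to probability
P(H|E) = Posterior odds / (1 + Posterior odds)
       = 6.67 / (1 + 6.67)
       = 6.67 / 7.67
       = 0.8696

The evidence increased P(H) from 0.4350 to 0.8696.


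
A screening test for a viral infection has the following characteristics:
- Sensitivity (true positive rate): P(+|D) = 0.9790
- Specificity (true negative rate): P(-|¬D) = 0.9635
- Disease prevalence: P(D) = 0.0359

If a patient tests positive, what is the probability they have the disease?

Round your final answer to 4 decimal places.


Let D = has disease, + = positive test

Given:
- P(D) = 0.0359 (prevalence)
- P(+|D) = 0.9790 (sensitivity)
- P(-|¬D) = 0.9635 (specificity)
- P(+|¬D) = 0.0365 (false positive rate = 1 - specificity)

Step 1: Find P(+)
P(+) = P(+|D)P(D) + P(+|¬D)P(¬D)
     = 0.9790 × 0.0359 + 0.0365 × 0.9641
     = 0.03514610 + 0.03518965
     = 0.07033575

Step 2: Apply Bayes' theorem for P(D|+)
P(D|+) = P(+|D)P(D) / P(+)
       = 0.03514610 / 0.07033575
       = 0.4997


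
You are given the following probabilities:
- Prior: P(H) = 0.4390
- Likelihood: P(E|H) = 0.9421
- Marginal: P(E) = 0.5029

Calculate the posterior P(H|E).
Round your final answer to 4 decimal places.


Using Bayes' theorem:

P(H|E) = P(E|H) × P(H) / P(E)
       = 0.9421 × 0.4390 / 0.5029
       = 0.41358190 / 0.5029
       = 0.8224

The evidence strengthens our belief in H.
Prior: 0.4390 → Posterior: 0.8224


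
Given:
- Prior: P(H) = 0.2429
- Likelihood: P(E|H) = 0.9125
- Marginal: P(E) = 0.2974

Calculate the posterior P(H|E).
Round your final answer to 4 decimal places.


Using Bayes' theorem:

P(H|E) = P(E|H) × P(H) / P(E)
       = 0.9125 × 0.2429 / 0.2974
       = 0.22164625 / 0.2974
       = 0.7453

The evidence strengthens our belief in H.
Prior: 0.2429 → Posterior: 0.7453


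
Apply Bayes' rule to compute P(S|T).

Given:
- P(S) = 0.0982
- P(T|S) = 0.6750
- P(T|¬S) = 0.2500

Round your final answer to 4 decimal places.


Bayes' theorem: P(S|T) = P(T|S) × P(S) / P(T)

Step 1: Calculate P(T) using law of total probability
P(T) = P(T|S)P(S) + P(T|¬S)P(¬S)
     = 0.6750 × 0.0982 + 0.2500 × 0.9018
     = 0.06628500 + 0.22545000
     = 0.29173500

Step 2: Apply Bayes' theorem
P(S|T) = P(T|S) × P(S) / P(T)
       = 0.06628500 / 0.29173500
       = 0.2272


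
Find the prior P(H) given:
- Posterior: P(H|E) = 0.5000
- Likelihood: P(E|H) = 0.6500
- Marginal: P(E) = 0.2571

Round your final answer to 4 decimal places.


From Bayes' theorem: P(H|E) = P(E|H) × P(H) / P(E)

Rearranging for P(H):
P(H) = P(H|E) × P(E) / P(E|H)
     = 0.5000 × 0.2571 / 0.6500
     = 0.12855000 / 0.6500
     = 0.1978


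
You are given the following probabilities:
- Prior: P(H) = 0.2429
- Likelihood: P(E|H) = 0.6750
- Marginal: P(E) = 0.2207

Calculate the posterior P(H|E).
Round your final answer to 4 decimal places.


Using Bayes' theorem:

P(H|E) = P(E|H) × P(H) / P(E)
       = 0.6750 × 0.2429 / 0.2207
       = 0.16395750 / 0.2207
       = 0.7429

The evidence strengthens our belief in H.
Prior: 0.2429 → Posterior: 0.7429


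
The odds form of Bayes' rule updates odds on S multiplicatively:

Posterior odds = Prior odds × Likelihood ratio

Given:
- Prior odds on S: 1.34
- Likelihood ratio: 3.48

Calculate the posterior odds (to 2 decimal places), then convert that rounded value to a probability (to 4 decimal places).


Step 1: Calculate posterior odds
Posterior odds = Prior odds × LR
               = 1.34 × 3.48
               = 4.66

Step 2: Convert to probability
P(S|E) = Posterior odds / (1 + Posterior odds)
       = 4.66 / (1 + 4.66)
       = 4.66 / 5.66
       = 0.8233

The evidence increased P(S) from 0.5726 to 0.8233.


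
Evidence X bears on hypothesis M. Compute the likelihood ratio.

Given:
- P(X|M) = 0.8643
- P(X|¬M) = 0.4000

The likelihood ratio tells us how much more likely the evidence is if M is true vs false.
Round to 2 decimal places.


Likelihood Ratio (LR) = P(X|M) / P(X|¬M)

LR = 0.8643 / 0.4000
   = 2.16

The evidence is 2.16 times more likely if M is true than if M is false.
LR > 1, so observing X raises the odds in favor of M.


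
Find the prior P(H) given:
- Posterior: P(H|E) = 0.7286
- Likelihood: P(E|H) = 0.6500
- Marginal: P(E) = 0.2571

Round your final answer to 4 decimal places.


From Bayes' theorem: P(H|E) = P(E|H) × P(H) / P(E)

Rearranging for P(H):
P(H) = P(H|E) × P(E) / P(E|H)
     = 0.7286 × 0.2571 / 0.6500
     = 0.18732306 / 0.6500
     = 0.2882


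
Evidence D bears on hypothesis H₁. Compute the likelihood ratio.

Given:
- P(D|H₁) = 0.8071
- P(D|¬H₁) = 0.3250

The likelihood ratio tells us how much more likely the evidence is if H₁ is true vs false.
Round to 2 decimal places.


Likelihood Ratio (LR) = P(D|H₁) / P(D|¬H₁)

LR = 0.8071 / 0.3250
   = 2.48

The evidence is 2.48 times more likely if H₁ is true than if H₁ is false.
Since LR > 1, the evidence supports H₁ over ¬H₁.


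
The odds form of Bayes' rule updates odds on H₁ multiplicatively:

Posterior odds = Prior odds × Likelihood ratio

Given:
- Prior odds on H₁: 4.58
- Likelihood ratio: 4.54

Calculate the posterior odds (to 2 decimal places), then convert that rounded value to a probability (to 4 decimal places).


Step 1: Calculate posterior odds
Posterior odds = Prior odds × LR
               = 4.58 × 4.54
               = 20.79

Step 2: Convert to probability
P(H₁|E) = Posterior odds / (1 + Posterior odds)
       = 20.79 / (1 + 20.79)
       = 20.79 / 21.79
       = 0.9541

The evidence increased P(H₁) from 0.8208 to 0.9541.


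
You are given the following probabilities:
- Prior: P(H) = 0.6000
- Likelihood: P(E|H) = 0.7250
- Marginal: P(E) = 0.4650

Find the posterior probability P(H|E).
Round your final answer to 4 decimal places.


Using Bayes' theorem:

P(H|E) = P(E|H) × P(H) / P(E)
       = 0.7250 × 0.6000 / 0.4650
       = 0.43500000 / 0.4650
       = 0.9355

The evidence strengthens our belief in H.
Prior: 0.6000 → Posterior: 0.9355


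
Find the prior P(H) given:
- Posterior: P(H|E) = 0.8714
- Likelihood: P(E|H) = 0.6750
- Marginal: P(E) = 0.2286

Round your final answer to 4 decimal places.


From Bayes' theorem: P(H|E) = P(E|H) × P(H) / P(E)

Rearranging for P(H):
P(H) = P(H|E) × P(E) / P(E|H)
     = 0.8714 × 0.2286 / 0.6750
     = 0.19920204 / 0.6750
     = 0.2951


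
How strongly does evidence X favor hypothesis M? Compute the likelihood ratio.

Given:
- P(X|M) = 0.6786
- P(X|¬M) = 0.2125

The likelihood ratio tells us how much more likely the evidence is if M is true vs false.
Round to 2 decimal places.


Likelihood Ratio (LR) = P(X|M) / P(X|¬M)

LR = 0.6786 / 0.2125
   = 3.19

The evidence is 3.19 times more likely if M is true than if M is false.
Since LR > 1, the evidence supports M over ¬M.


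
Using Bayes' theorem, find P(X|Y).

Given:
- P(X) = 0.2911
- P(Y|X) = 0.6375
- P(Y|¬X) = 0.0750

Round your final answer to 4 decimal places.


Bayes' theorem: P(X|Y) = P(Y|X) × P(X) / P(Y)

Step 1: Calculate P(Y) using law of total probability
P(Y) = P(Y|X)P(X) + P(Y|¬X)P(¬X)
     = 0.6375 × 0.2911 + 0.0750 × 0.7089
     = 0.18557625 + 0.05316750
     = 0.23874375

Step 2: Apply Bayes' theorem
P(X|Y) = P(Y|X) × P(X) / P(Y)
       = 0.18557625 / 0.23874375
       = 0.7773


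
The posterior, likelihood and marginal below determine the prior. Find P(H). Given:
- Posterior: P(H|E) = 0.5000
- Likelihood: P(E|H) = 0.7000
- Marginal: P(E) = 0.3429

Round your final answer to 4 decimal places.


From Bayes' theorem: P(H|E) = P(E|H) × P(H) / P(E)

Rearranging for P(H):
P(H) = P(H|E) × P(E) / P(E|H)
     = 0.5000 × 0.3429 / 0.7000
     = 0.17145000 / 0.7000
     = 0.2449


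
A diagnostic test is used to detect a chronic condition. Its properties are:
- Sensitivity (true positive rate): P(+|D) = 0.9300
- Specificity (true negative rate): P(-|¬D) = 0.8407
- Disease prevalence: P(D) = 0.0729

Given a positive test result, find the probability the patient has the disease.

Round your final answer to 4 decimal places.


Let D = has disease, + = positive test

Given:
- P(D) = 0.0729 (prevalence)
- P(+|D) = 0.9300 (sensitivity)
- P(-|¬D) = 0.8407 (specificity)
- P(+|¬D) = 0.1593 (false positive rate = 1 - specificity)

Step 1: Find P(+)
P(+) = P(+|D)P(D) + P(+|¬D)P(¬D)
     = 0.9300 × 0.0729 + 0.1593 × 0.9271
     = 0.06779700 + 0.14768703
     = 0.21548403

Step 2: Apply Bayes' theorem for P(D|+)
P(D|+) = P(+|D)P(D) / P(+)
       = 0.06779700 / 0.21548403
       = 0.3146


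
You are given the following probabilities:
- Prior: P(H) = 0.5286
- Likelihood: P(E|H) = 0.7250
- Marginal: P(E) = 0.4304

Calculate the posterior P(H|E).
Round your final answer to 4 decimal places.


Using Bayes' theorem:

P(H|E) = P(E|H) × P(H) / P(E)
       = 0.7250 × 0.5286 / 0.4304
       = 0.38323500 / 0.4304
       = 0.8904

The evidence strengthens our belief in H.
Prior: 0.5286 → Posterior: 0.8904


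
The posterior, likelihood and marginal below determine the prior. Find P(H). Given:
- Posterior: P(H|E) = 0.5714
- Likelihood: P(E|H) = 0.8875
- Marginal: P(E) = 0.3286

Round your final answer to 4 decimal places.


From Bayes' theorem: P(H|E) = P(E|H) × P(H) / P(E)

Rearranging for P(H):
P(H) = P(H|E) × P(E) / P(E|H)
     = 0.5714 × 0.3286 / 0.8875
     = 0.18776204 / 0.8875
     = 0.2116


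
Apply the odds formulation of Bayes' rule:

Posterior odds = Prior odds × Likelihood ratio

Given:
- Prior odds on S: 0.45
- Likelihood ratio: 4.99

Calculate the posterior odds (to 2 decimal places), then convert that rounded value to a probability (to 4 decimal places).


Step 1: Calculate posterior odds
Posterior odds = Prior odds × LR
               = 0.45 × 4.99
               = 2.25

Step 2: Convert to probability
P(S|E) = Posterior odds / (1 + Posterior odds)
       = 2.25 / (1 + 2.25)
       = 2.25 / 3.25
       = 0.6923

The evidence increased P(S) from 0.3103 to 0.6923.


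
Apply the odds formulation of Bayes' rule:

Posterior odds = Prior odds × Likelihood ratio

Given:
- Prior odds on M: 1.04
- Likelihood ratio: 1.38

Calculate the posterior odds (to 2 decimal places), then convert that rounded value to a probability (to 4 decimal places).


Step 1: Calculate posterior odds
Posterior odds = Prior odds × LR
               = 1.04 × 1.38
               = 1.44

Step 2: Convert to probability
P(M|E) = Posterior odds / (1 + Posterior odds)
       = 1.44 / (1 + 1.44)
       = 1.44 / 2.44
       = 0.5902

The evidence increased P(M) from 0.5098 to 0.5902.


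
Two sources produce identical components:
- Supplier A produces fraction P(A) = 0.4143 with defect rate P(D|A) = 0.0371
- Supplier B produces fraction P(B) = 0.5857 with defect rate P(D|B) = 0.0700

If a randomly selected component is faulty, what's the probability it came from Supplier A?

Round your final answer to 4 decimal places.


Let A = from Supplier A, D = faulty

Given:
- P(A) = 0.4143, P(B) = 0.5857
- P(D|A) = 0.0371, P(D|B) = 0.0700

Step 1: Find P(D)
P(D) = P(D|A)P(A) + P(D|B)P(B)
     = 0.0371 × 0.4143 + 0.0700 × 0.5857
     = 0.01537053 + 0.04099900
     = 0.05636953

Step 2: Apply Bayes' theorem
P(A|D) = P(D|A)P(A) / P(D)
       = 0.01537053 / 0.05636953
       = 0.2727


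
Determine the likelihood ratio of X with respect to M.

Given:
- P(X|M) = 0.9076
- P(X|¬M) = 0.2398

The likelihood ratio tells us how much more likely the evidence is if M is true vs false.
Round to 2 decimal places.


Likelihood Ratio (LR) = P(X|M) / P(X|¬M)

LR = 0.9076 / 0.2398
   = 3.78

The evidence is 3.78 times more likely if M is true than if M is false.
Because LR exceeds 1, X is evidence for M.


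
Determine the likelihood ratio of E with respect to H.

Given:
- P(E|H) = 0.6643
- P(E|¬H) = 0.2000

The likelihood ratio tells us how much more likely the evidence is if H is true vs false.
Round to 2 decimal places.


Likelihood Ratio (LR) = P(E|H) / P(E|¬H)

LR = 0.6643 / 0.2000
   = 3.32

The evidence is 3.32 times more likely if H is true than if H is false.
LR > 1, so observing E raises the odds in favor of H.


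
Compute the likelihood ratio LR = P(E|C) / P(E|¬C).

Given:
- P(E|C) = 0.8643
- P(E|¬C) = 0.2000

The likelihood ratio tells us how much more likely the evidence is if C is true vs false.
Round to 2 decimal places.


Likelihood Ratio (LR) = P(E|C) / P(E|¬C)

LR = 0.8643 / 0.2000
   = 4.32

The evidence is 4.32 times more likely if C is true than if C is false.
Because LR exceeds 1, E is evidence for C.


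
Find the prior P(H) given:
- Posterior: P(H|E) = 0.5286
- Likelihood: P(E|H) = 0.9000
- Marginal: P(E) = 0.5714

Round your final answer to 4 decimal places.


From Bayes' theorem: P(H|E) = P(E|H) × P(H) / P(E)

Rearranging for P(H):
P(H) = P(H|E) × P(E) / P(E|H)
     = 0.5286 × 0.5714 / 0.9000
     = 0.30204204 / 0.9000
     = 0.3356


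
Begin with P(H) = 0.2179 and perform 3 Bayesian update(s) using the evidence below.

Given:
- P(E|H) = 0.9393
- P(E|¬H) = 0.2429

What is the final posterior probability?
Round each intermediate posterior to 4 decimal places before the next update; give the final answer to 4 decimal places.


Sequential Bayesian updating:

Initial prior: P(H) = 0.2179

Update 1:
  P(E) = 0.9393 × 0.2179 + 0.2429 × 0.7821 = 0.20467347 + 0.18997209 = 0.39464556
  P(H|E) = 0.20467347 / 0.39464556 = 0.5186

Update 2:
  P(E) = 0.9393 × 0.5186 + 0.2429 × 0.4814 = 0.48712098 + 0.11693206 = 0.60405304
  P(H|E) = 0.48712098 / 0.60405304 = 0.8064

Update 3:
  P(E) = 0.9393 × 0.8064 + 0.2429 × 0.1936 = 0.75745152 + 0.04702544 = 0.80447696
  P(H|E) = 0.75745152 / 0.80447696 = 0.9415

Final posterior: 0.9415


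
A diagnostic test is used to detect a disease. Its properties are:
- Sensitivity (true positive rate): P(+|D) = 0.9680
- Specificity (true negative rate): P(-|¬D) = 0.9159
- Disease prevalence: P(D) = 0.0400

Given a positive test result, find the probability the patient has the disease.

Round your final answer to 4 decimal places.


Let D = has disease, + = positive test

Given:
- P(D) = 0.0400 (prevalence)
- P(+|D) = 0.9680 (sensitivity)
- P(-|¬D) = 0.9159 (specificity)
- P(+|¬D) = 0.0841 (false positive rate = 1 - specificity)

Step 1: Find P(+)
P(+) = P(+|D)P(D) + P(+|¬D)P(¬D)
     = 0.9680 × 0.0400 + 0.0841 × 0.9600
     = 0.03872000 + 0.08073600
     = 0.11945600

Step 2: Apply Bayes' theorem for P(D|+)
P(D|+) = P(+|D)P(D) / P(+)
       = 0.03872000 / 0.11945600
       = 0.3241


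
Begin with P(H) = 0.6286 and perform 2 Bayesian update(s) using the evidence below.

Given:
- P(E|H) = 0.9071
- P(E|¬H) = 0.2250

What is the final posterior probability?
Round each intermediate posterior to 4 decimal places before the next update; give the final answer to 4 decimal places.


Sequential Bayesian updating:

Initial prior: P(H) = 0.6286

Update 1:
  P(E) = 0.9071 × 0.6286 + 0.2250 × 0.3714 = 0.57020306 + 0.08356500 = 0.65376806
  P(H|E) = 0.57020306 / 0.65376806 = 0.8722

Update 2:
  P(E) = 0.9071 × 0.8722 + 0.2250 × 0.1278 = 0.79117262 + 0.02875500 = 0.81992762
  P(H|E) = 0.79117262 / 0.81992762 = 0.9649

Final posterior: 0.9649


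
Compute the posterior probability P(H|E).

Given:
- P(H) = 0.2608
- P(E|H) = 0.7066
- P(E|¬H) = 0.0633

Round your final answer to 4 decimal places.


Bayes' theorem: P(H|E) = P(E|H) × P(H) / P(E)

Step 1: Calculate P(E) using law of total probability
P(E) = P(E|H)P(H) + P(E|¬H)P(¬H)
     = 0.7066 × 0.2608 + 0.0633 × 0.7392
     = 0.18428128 + 0.04679136
     = 0.23107264

Step 2: Apply Bayes' theorem
P(H|E) = P(E|H) × P(H) / P(E)
       = 0.18428128 / 0.23107264
       = 0.7975


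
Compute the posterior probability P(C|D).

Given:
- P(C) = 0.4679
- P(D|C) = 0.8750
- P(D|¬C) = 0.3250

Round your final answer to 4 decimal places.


Bayes' theorem: P(C|D) = P(D|C) × P(C) / P(D)

Step 1: Calculate P(D) using law of total probability
P(D) = P(D|C)P(C) + P(D|¬C)P(¬C)
     = 0.8750 × 0.4679 + 0.3250 × 0.5321
     = 0.40941250 + 0.17293250
     = 0.58234500

Step 2: Apply Bayes' theorem
P(C|D) = P(D|C) × P(C) / P(D)
       = 0.40941250 / 0.58234500
       = 0.7030


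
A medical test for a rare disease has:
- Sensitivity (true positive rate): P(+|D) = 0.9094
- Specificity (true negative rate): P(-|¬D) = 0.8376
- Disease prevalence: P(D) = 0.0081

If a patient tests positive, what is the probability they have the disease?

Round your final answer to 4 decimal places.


Let D = has disease, + = positive test

Given:
- P(D) = 0.0081 (prevalence)
- P(+|D) = 0.9094 (sensitivity)
- P(-|¬D) = 0.8376 (specificity)
- P(+|¬D) = 0.1624 (false positive rate = 1 - specificity)

Step 1: Find P(+)
P(+) = P(+|D)P(D) + P(+|¬D)P(¬D)
     = 0.9094 × 0.0081 + 0.1624 × 0.9919
     = 0.00736614 + 0.16108456
     = 0.16845070

Step 2: Apply Bayes' theorem for P(D|+)
P(D|+) = P(+|D)P(D) / P(+)
       = 0.00736614 / 0.16845070
       = 0.0437


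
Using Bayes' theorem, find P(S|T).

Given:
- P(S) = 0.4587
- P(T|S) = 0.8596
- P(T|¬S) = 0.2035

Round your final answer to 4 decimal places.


Bayes' theorem: P(S|T) = P(T|S) × P(S) / P(T)

Step 1: Calculate P(T) using law of total probability
P(T) = P(T|S)P(S) + P(T|¬S)P(¬S)
     = 0.8596 × 0.4587 + 0.2035 × 0.5413
     = 0.39429852 + 0.11015455
     = 0.50445307

Step 2: Apply Bayes' theorem
P(S|T) = P(T|S) × P(S) / P(T)
       = 0.39429852 / 0.50445307
       = 0.7816


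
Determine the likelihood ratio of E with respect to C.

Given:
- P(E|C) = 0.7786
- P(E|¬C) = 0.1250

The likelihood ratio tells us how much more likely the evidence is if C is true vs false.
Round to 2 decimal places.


Likelihood Ratio (LR) = P(E|C) / P(E|¬C)

LR = 0.7786 / 0.1250
   = 6.23

The evidence is 6.23 times more likely if C is true than if C is false.
Since LR > 1, the evidence supports C over ¬C.


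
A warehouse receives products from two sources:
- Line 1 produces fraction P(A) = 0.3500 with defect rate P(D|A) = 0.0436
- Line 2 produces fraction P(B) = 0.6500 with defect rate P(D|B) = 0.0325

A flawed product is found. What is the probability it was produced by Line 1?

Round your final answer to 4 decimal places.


Let A = from Line 1, D = flawed

Given:
- P(A) = 0.3500, P(B) = 0.6500
- P(D|A) = 0.0436, P(D|B) = 0.0325

Step 1: Find P(D)
P(D) = P(D|A)P(A) + P(D|B)P(B)
     = 0.0436 × 0.3500 + 0.0325 × 0.6500
     = 0.01526000 + 0.02112500
     = 0.03638500

Step 2: Apply Bayes' theorem
P(A|D) = P(D|A)P(A) / P(D)
       = 0.01526000 / 0.03638500
       = 0.4194


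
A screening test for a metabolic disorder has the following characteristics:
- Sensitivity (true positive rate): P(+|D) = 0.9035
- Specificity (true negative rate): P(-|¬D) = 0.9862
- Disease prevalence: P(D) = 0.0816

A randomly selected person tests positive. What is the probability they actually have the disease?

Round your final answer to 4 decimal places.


Let D = has disease, + = positive test

Given:
- P(D) = 0.0816 (prevalence)
- P(+|D) = 0.9035 (sensitivity)
- P(-|¬D) = 0.9862 (specificity)
- P(+|¬D) = 0.0138 (false positive rate = 1 - specificity)

Step 1: Find P(+)
P(+) = P(+|D)P(D) + P(+|¬D)P(¬D)
     = 0.9035 × 0.0816 + 0.0138 × 0.9184
     = 0.07372560 + 0.01267392
     = 0.08639952

Step 2: Apply Bayes' theorem for P(D|+)
P(D|+) = P(+|D)P(D) / P(+)
       = 0.07372560 / 0.08639952
       = 0.8533


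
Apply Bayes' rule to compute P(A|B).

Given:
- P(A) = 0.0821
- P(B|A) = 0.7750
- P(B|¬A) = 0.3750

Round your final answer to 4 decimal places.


Bayes' theorem: P(A|B) = P(B|A) × P(A) / P(B)

Step 1: Calculate P(B) using law of total probability
P(B) = P(B|A)P(A) + P(B|¬A)P(¬A)
     = 0.7750 × 0.0821 + 0.3750 × 0.9179
     = 0.06362750 + 0.34421250
     = 0.40784000

Step 2: Apply Bayes' theorem
P(A|B) = P(B|A) × P(A) / P(B)
       = 0.06362750 / 0.40784000
       = 0.1560


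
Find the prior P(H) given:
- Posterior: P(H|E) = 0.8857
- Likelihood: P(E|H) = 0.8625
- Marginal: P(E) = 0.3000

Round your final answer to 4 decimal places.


From Bayes' theorem: P(H|E) = P(E|H) × P(H) / P(E)

Rearranging for P(H):
P(H) = P(H|E) × P(E) / P(E|H)
     = 0.8857 × 0.3000 / 0.8625
     = 0.26571000 / 0.8625
     = 0.3081


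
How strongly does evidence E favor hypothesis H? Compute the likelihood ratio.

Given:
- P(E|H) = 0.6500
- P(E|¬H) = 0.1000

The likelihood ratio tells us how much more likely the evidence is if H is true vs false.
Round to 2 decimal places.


Likelihood Ratio (LR) = P(E|H) / P(E|¬H)

LR = 0.6500 / 0.1000
   = 6.50

The evidence is 6.50 times more likely if H is true than if H is false.
Because LR exceeds 1, E is evidence for H.


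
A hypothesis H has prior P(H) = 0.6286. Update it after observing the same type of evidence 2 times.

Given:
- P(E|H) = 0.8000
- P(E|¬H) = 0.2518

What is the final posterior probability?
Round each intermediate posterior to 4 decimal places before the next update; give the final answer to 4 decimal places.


Sequential Bayesian updating:

Initial prior: P(H) = 0.6286

Update 1:
  P(E) = 0.8000 × 0.6286 + 0.2518 × 0.3714 = 0.50288000 + 0.09351852 = 0.59639852
  P(H|E) = 0.50288000 / 0.59639852 = 0.8432

Update 2:
  P(E) = 0.8000 × 0.8432 + 0.2518 × 0.1568 = 0.67456000 + 0.03948224 = 0.71404224
  P(H|E) = 0.67456000 / 0.71404224 = 0.9447

Final posterior: 0.9447


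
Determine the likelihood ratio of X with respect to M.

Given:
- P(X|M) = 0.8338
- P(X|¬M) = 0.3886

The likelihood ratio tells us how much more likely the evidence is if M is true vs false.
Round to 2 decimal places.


Likelihood Ratio (LR) = P(X|M) / P(X|¬M)

LR = 0.8338 / 0.3886
   = 2.15

The evidence is 2.15 times more likely if M is true than if M is false.
LR > 1, so observing X raises the odds in favor of M.


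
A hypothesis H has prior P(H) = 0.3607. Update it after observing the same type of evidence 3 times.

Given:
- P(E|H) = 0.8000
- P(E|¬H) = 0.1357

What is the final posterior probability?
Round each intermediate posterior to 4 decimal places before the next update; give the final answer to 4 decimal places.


Sequential Bayesian updating:

Initial prior: P(H) = 0.3607

Update 1:
  P(E) = 0.8000 × 0.3607 + 0.1357 × 0.6393 = 0.28856000 + 0.08675301 = 0.37531301
  P(H|E) = 0.28856000 / 0.37531301 = 0.7689

Update 2:
  P(E) = 0.8000 × 0.7689 + 0.1357 × 0.2311 = 0.61512000 + 0.03136027 = 0.64648027
  P(H|E) = 0.61512000 / 0.64648027 = 0.9515

Update 3:
  P(E) = 0.8000 × 0.9515 + 0.1357 × 0.0485 = 0.76120000 + 0.00658145 = 0.76778145
  P(H|E) = 0.76120000 / 0.76778145 = 0.9914

Final posterior: 0.9914


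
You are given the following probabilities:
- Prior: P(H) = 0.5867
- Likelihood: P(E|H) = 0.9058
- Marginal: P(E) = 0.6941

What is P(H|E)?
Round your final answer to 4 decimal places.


Using Bayes' theorem:

P(H|E) = P(E|H) × P(H) / P(E)
       = 0.9058 × 0.5867 / 0.6941
       = 0.53143286 / 0.6941
       = 0.7656

The evidence strengthens our belief in H.
Prior: 0.5867 → Posterior: 0.7656


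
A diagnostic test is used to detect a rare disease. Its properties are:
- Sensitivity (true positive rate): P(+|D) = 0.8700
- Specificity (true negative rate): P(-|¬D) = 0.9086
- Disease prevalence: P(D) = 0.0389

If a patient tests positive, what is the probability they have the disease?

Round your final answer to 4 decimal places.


Let D = has disease, + = positive test

Given:
- P(D) = 0.0389 (prevalence)
- P(+|D) = 0.8700 (sensitivity)
- P(-|¬D) = 0.9086 (specificity)
- P(+|¬D) = 0.0914 (false positive rate = 1 - specificity)

Step 1: Find P(+)
P(+) = P(+|D)P(D) + P(+|¬D)P(¬D)
     = 0.8700 × 0.0389 + 0.0914 × 0.9611
     = 0.03384300 + 0.08784454
     = 0.12168754

Step 2: Apply Bayes' theorem for P(D|+)
P(D|+) = P(+|D)P(D) / P(+)
       = 0.03384300 / 0.12168754
       = 0.2781
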